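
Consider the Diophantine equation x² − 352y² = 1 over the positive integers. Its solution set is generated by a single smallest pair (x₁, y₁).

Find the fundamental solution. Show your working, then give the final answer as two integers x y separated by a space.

77617 4137

√352 = [18; 1,3,5,9,5,3,1,36, …], period ℓ=8 (even) → k=7
k=0  a_k=18  p_k/q_k = 18/1
k=1  a_k=1  p_k/q_k = 19/1
…
k=5  a_k=5  p_k/q_k = 18499/986
k=6  a_k=3  p_k/q_k = 59118/3151
k=7  a_k=1  p_k/q_k = 77617/4137
fundamental: x₁=77617, y₁=4137  (since 6024398689 − 352·17114769 = 1)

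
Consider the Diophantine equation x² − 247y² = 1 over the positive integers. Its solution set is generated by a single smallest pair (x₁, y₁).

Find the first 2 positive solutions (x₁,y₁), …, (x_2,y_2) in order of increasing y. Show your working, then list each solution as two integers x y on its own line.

85292 5427
14549450527 925759368

√247 = [15; 1,2,1,1,9,1,9,1,1,2,1,30, …], period ℓ=12 (even) → k=11
i=0: a=15 ⇒ p=15, q=1
i=1: a=1 ⇒ p=16, q=1
i=2: a=2 ⇒ p=47, q=3
i=3: a=1 ⇒ p=63, q=4
i=4: a=1 ⇒ p=110, q=7
i=5: a=9 ⇒ p=1053, q=67
i=6: a=1 ⇒ p=1163, q=74
i=7: a=9 ⇒ p=11520, q=733
…
i=9: a=1 ⇒ p=24203, q=1540
i=10: a=2 ⇒ p=61089, q=3887
i=11: a=1 ⇒ p=85292, q=5427
(x₁, y₁) = (85292, 5427);  85292² − 247·5427² = 1 ✓
n=2: (85292,5427)∘(85292,5427) = (85292·85292+247·5427·5427, 85292·5427+5427·85292) = (14549450527,925759368)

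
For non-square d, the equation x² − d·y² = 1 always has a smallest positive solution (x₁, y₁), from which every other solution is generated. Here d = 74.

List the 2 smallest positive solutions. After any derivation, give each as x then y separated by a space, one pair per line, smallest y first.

3699 430
27365201 3181140

d=74: √d = [8; 1,1,1,1,16] (ℓ=5, odd), read p_9/q_9
k=0  a_k=8  p_k/q_k = 8/1
…
k=4  a_k=1  p_k/q_k = 43/5
k=5  a_k=16  p_k/q_k = 714/83
…
k=7  a_k=1  p_k/q_k = 1471/171
k=8  a_k=1  p_k/q_k = 2228/259
k=9  a_k=1  p_k/q_k = 3699/430
fundamental: x₁=3699, y₁=430  (since 13682601 − 74·184900 = 1)
(3699+430√74)^2 = 27365201 + 3181140√74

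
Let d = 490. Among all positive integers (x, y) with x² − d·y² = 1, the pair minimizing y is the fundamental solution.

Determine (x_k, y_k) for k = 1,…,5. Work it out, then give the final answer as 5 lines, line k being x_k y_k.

1039681 46968
2161873163521 97663474416
4495316905044313921 203077717488555624
9347391150304592810234881 422272088792340335957472
19436609957075163398170578312001 878056535095215307939712337240

√490 → a₀=22, period (7,2,1,4,4,4,1,2,7,44); ℓ=10 even so k=9
a_0=22:  p_0=22·1+0=22,  q_0=22·0+1=1
…
a_4=4:  p_4=4·487+332=2280,  q_4=4·22+15=103
a_5=4:  p_5=4·2280+487=9607,  q_5=4·103+22=434
a_6=4:  p_6=4·9607+2280=40708,  q_6=4·434+103=1839
a_7=1:  p_7=1·40708+9607=50315,  q_7=1·1839+434=2273
a_8=2:  p_8=2·50315+40708=141338,  q_8=2·2273+1839=6385
a_9=7:  p_9=7·141338+50315=1039681,  q_9=7·6385+2273=46968
(x₁, y₁) = (1039681, 46968);  1039681² − 490·46968² = 1 ✓
n=2: (1039681,46968)∘(1039681,46968) = (1039681·1039681+490·46968·46968, 1039681·46968+46968·1039681) = (2161873163521,97663474416)
n=3: (2161873163521,97663474416)∘(1039681,46968) = (1039681·2161873163521+490·46968·97663474416, 1039681·97663474416+46968·2161873163521) = (4495316905044313921,203077717488555624)
n=4: (4495316905044313921,203077717488555624)∘(1039681,46968) = (1039681·4495316905044313921+490·46968·203077717488555624, 1039681·203077717488555624+46968·4495316905044313921) = (9347391150304592810234881,422272088792340335957472)
n=5: (9347391150304592810234881,422272088792340335957472)∘(1039681,46968) = (1039681·9347391150304592810234881+490·46968·422272088792340335957472, 1039681·422272088792340335957472+46968·9347391150304592810234881) = (19436609957075163398170578312001,878056535095215307939712337240)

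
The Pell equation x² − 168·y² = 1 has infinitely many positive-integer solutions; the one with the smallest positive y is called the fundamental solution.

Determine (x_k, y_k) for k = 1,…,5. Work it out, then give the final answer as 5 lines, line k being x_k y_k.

d=168: √d = [12; 1,24] (ℓ=2, even), read p_1/q_1
a_0=12:  p_0=12·1+0=12,  q_0=12·0+1=1
a_1=1:  p_1=1·12+1=13,  q_1=1·1+0=1
→ (13, 1).  Check: 13²=169, 168·1²=168, difference 1.
(x_2, y_2) = (13·13 + 168·1·1, 13·1 + 1·13) = (337, 26)
(x_3, y_3) = (13·337 + 168·1·26, 13·26 + 1·337) = (8749, 675)
(x_4, y_4) = (13·8749 + 168·1·675, 13·675 + 1·8749) = (227137, 17524)
(x_5, y_5) = (13·227137 + 168·1·17524, 13·17524 + 1·227137) = (5896813, 454949)

13 1
337 26
8749 675
227137 17524
5896813 454949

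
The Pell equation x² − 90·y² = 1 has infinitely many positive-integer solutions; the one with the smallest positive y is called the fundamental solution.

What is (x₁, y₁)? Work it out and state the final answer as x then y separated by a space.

√90 → a₀=9, period (2,18); ℓ=2 even so k=1
k=0  a_k=9  p_k/q_k = 9/1
k=1  a_k=2  p_k/q_k = 19/2
(x₁, y₁) = (19, 2);  19² − 90·2² = 1 ✓

19 2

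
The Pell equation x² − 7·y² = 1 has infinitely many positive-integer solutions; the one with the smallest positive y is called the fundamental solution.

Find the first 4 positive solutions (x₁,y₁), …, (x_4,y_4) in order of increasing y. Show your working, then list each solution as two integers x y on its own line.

√7 → a₀=2, period (1,1,1,4); ℓ=4 even so k=3
i=0: a=2 ⇒ p=2, q=1
i=1: a=1 ⇒ p=3, q=1
i=2: a=1 ⇒ p=5, q=2
i=3: a=1 ⇒ p=8, q=3
→ (8, 3).  Check: 8²=64, 7·3²=63, difference 1.
k=2:  x_2 = 8·8+7·3·3 = 127,  y_2 = 8·3+3·8 = 48
k=3:  x_3 = 8·127+7·3·48 = 2024,  y_3 = 8·48+3·127 = 765
k=4:  x_4 = 8·2024+7·3·765 = 32257,  y_4 = 8·765+3·2024 = 12192

8 3
127 48
2024 765
32257 12192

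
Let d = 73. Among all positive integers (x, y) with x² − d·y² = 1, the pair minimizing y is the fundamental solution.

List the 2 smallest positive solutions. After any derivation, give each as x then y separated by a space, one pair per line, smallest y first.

d=73: √d = [8; 1,1,5,5,1,1,16] (ℓ=7, odd), read p_13/q_13
a_0=8:  p_0=8·1+0=8,  q_0=8·0+1=1
a_1=1:  p_1=1·8+1=9,  q_1=1·1+0=1
a_2=1:  p_2=1·9+8=17,  q_2=1·1+1=2
…
a_5=1:  p_5=1·487+94=581,  q_5=1·57+11=68
…
a_7=16:  p_7=16·1068+581=17669,  q_7=16·125+68=2068
a_8=1:  p_8=1·17669+1068=18737,  q_8=1·2068+125=2193
…
a_10=5:  p_10=5·36406+18737=200767,  q_10=5·4261+2193=23498
a_11=5:  p_11=5·200767+36406=1040241,  q_11=5·23498+4261=121751
a_12=1:  p_12=1·1040241+200767=1241008,  q_12=1·121751+23498=145249
a_13=1:  p_13=1·1241008+1040241=2281249,  q_13=1·145249+121751=267000
→ (2281249, 267000).  Check: 2281249²=5204097000001, 73·267000²=5204097000000, difference 1.
k=2:  x_2 = 2281249·2281249+73·267000·267000 = 10408194000001,  y_2 = 2281249·267000+267000·2281249 = 1218186966000

2281249 267000
10408194000001 1218186966000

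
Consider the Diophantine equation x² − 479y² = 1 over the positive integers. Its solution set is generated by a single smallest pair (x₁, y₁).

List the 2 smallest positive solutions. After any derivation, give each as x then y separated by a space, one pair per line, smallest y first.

2989440 136591
17873503027199 816661198080

d=479: √d = [21; 1,7,1,3,2,21,2,3,1,7,1,42] (ℓ=12, even), read p_11/q_11
i=0: a=21 ⇒ p=21, q=1
i=1: a=1 ⇒ p=22, q=1
i=2: a=7 ⇒ p=175, q=8
i=3: a=1 ⇒ p=197, q=9
i=4: a=3 ⇒ p=766, q=35
i=5: a=2 ⇒ p=1729, q=79
i=6: a=21 ⇒ p=37075, q=1694
i=7: a=2 ⇒ p=75879, q=3467
i=8: a=3 ⇒ p=264712, q=12095
i=9: a=1 ⇒ p=340591, q=15562
i=10: a=7 ⇒ p=2648849, q=121029
i=11: a=1 ⇒ p=2989440, q=136591
(x₁, y₁) = (2989440, 136591);  2989440² − 479·136591² = 1 ✓
(x_2, y_2) = (2989440·2989440 + 479·136591·136591, 2989440·136591 + 136591·2989440) = (17873503027199, 816661198080)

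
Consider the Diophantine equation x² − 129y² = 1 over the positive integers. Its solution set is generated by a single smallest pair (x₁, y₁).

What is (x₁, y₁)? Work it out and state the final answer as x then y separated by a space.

√129 → a₀=11, period (2,1,3,1,6,1,3,1,2,22); ℓ=10 even so k=9
a_0=11:  p_0=11·1+0=11,  q_0=11·0+1=1
a_1=2:  p_1=2·11+1=23,  q_1=2·1+0=2
…
a_4=1:  p_4=1·125+34=159,  q_4=1·11+3=14
a_5=6:  p_5=6·159+125=1079,  q_5=6·14+11=95
…
a_8=1:  p_8=1·4793+1238=6031,  q_8=1·422+109=531
a_9=2:  p_9=2·6031+4793=16855,  q_9=2·531+422=1484
(x₁, y₁) = (16855, 1484);  16855² − 129·1484² = 1 ✓

16855 1484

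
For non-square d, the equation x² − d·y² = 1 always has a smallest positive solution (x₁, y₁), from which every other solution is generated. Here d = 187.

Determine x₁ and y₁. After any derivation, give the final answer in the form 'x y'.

1682 123

d=187: √d = [13; 1,2,13,2,1,26] (ℓ=6, even), read p_5/q_5
k=0  a_k=13  p_k/q_k = 13/1
k=1  a_k=1  p_k/q_k = 14/1
…
k=4  a_k=2  p_k/q_k = 1135/83
k=5  a_k=1  p_k/q_k = 1682/123
fundamental: x₁=1682, y₁=123  (since 2829124 − 187·15129 = 1)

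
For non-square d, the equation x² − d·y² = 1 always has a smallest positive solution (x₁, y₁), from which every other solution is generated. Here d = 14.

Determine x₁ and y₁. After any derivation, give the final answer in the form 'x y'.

15 4

[3; 1,2,1,6] for √14; ℓ=4 ⇒ convergent index 3
step 0: (3, 1)  from 3·(1,0) + (0,1)
step 1: (4, 1)  from 1·(3,1) + (1,0)
step 2: (11, 3)  from 2·(4,1) + (3,1)
step 3: (15, 4)  from 1·(11,3) + (4,1)
→ (15, 4).  Check: 15²=225, 14·4²=224, difference 1.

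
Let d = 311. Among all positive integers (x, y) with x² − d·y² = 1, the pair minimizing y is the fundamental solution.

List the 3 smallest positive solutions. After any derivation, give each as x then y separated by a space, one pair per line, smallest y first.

16883880 957397
570130807708799 32329152120720
19252040283316857636360 1091683049815963029803

[17; 1,1,1,2,1,…,1,1,34] for √311; ℓ=16 ⇒ convergent index 15
step 0: (17, 1)  from 17·(1,0) + (0,1)
step 1: (18, 1)  from 1·(17,1) + (1,0)
step 2: (35, 2)  from 1·(18,1) + (17,1)
step 3: (53, 3)  from 1·(35,2) + (18,1)
step 4: (141, 8)  from 2·(53,3) + (35,2)
step 5: (194, 11)  from 1·(141,8) + (53,3)
step 6: (1305, 74)  from 6·(194,11) + (141,8)
step 7: (4109, 233)  from 3·(1305,74) + (194,11)
step 8: (71158, 4035)  from 17·(4109,233) + (1305,74)
step 9: (217583, 12338)  from 3·(71158,4035) + (4109,233)
step 10: (1376656, 78063)  from 6·(217583,12338) + (71158,4035)
step 11: (1594239, 90401)  from 1·(1376656,78063) + (217583,12338)
step 12: (4565134, 258865)  from 2·(1594239,90401) + (1376656,78063)
step 13: (6159373, 349266)  from 1·(4565134,258865) + (1594239,90401)
step 14: (10724507, 608131)  from 1·(6159373,349266) + (4565134,258865)
step 15: (16883880, 957397)  from 1·(10724507,608131) + (6159373,349266)
fundamental: x₁=16883880, y₁=957397  (since 285065403854400 − 311·916609015609 = 1)
k=2:  x_2 = 16883880·16883880+311·957397·957397 = 570130807708799,  y_2 = 16883880·957397+957397·16883880 = 32329152120720
k=3:  x_3 = 16883880·570130807708799+311·957397·32329152120720 = 19252040283316857636360,  y_3 = 16883880·32329152120720+957397·570130807708799 = 1091683049815963029803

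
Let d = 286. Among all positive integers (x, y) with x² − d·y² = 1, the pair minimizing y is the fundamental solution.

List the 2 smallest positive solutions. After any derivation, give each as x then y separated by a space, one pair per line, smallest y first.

561835 33222
631317134449 37330564740

√286 = [16; 1,10,3,3,2,3,3,10,1,32, …], period ℓ=10 (even) → k=9
a_0=16:  p_0=16·1+0=16,  q_0=16·0+1=1
a_1=1:  p_1=1·16+1=17,  q_1=1·1+0=1
a_2=10:  p_2=10·17+16=186,  q_2=10·1+1=11
a_3=3:  p_3=3·186+17=575,  q_3=3·11+1=34
a_4=3:  p_4=3·575+186=1911,  q_4=3·34+11=113
a_5=2:  p_5=2·1911+575=4397,  q_5=2·113+34=260
a_6=3:  p_6=3·4397+1911=15102,  q_6=3·260+113=893
…
a_8=10:  p_8=10·49703+15102=512132,  q_8=10·2939+893=30283
a_9=1:  p_9=1·512132+49703=561835,  q_9=1·30283+2939=33222
fundamental: x₁=561835, y₁=33222  (since 315658567225 − 286·1103701284 = 1)
k=2:  x_2 = 561835·561835+286·33222·33222 = 631317134449,  y_2 = 561835·33222+33222·561835 = 37330564740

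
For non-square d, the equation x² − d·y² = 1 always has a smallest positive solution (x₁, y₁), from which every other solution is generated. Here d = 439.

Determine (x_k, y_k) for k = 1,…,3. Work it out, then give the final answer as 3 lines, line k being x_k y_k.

√439 → a₀=20, period (1,19,1,40); ℓ=4 even so k=3
step 0: (20, 1)  from 20·(1,0) + (0,1)
step 1: (21, 1)  from 1·(20,1) + (1,0)
step 2: (419, 20)  from 19·(21,1) + (20,1)
step 3: (440, 21)  from 1·(419,20) + (21,1)
(x₁, y₁) = (440, 21);  440² − 439·21² = 1 ✓
(440+21√439)^2 = 387199 + 18480√439
(440+21√439)^3 = 340734680 + 16262379√439

440 21
387199 18480
340734680 16262379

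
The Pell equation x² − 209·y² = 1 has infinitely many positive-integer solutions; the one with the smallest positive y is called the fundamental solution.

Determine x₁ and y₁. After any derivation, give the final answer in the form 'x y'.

46551 3220

d=209: √d = [14; 2,5,3,2,3,5,2,28] (ℓ=8, even), read p_7/q_7
k=0  a_k=14  p_k/q_k = 14/1
k=1  a_k=2  p_k/q_k = 29/2
…
k=4  a_k=2  p_k/q_k = 1171/81
k=5  a_k=3  p_k/q_k = 4019/278
k=6  a_k=5  p_k/q_k = 21266/1471
k=7  a_k=2  p_k/q_k = 46551/3220
fundamental: x₁=46551, y₁=3220  (since 2166995601 − 209·10368400 = 1)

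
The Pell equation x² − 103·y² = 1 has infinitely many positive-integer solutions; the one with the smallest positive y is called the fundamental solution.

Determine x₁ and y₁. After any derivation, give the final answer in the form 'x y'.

[10; 6,1,2,1,1,9,1,1,2,1,6,20] for √103; ℓ=12 ⇒ convergent index 11
k=0  a_k=10  p_k/q_k = 10/1
…
k=2  a_k=1  p_k/q_k = 71/7
k=3  a_k=2  p_k/q_k = 203/20
k=4  a_k=1  p_k/q_k = 274/27
…
k=8  a_k=1  p_k/q_k = 9611/947
k=9  a_k=2  p_k/q_k = 24266/2391
k=10  a_k=1  p_k/q_k = 33877/3338
k=11  a_k=6  p_k/q_k = 227528/22419
→ (227528, 22419).  Check: 227528²=51768990784, 103·22419²=51768990783, difference 1.

227528 22419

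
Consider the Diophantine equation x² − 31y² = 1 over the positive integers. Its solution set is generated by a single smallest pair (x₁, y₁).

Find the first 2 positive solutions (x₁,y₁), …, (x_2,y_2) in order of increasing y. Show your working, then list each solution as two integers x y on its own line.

d=31: √d = [5; 1,1,3,5,3,1,1,10] (ℓ=8, even), read p_7/q_7
a_0=5:  p_0=5·1+0=5,  q_0=5·0+1=1
…
a_2=1:  p_2=1·6+5=11,  q_2=1·1+1=2
a_3=3:  p_3=3·11+6=39,  q_3=3·2+1=7
a_4=5:  p_4=5·39+11=206,  q_4=5·7+2=37
…
a_6=1:  p_6=1·657+206=863,  q_6=1·118+37=155
a_7=1:  p_7=1·863+657=1520,  q_7=1·155+118=273
(x₁, y₁) = (1520, 273);  1520² − 31·273² = 1 ✓
(x_2, y_2) = (1520·1520 + 31·273·273, 1520·273 + 273·1520) = (4620799, 829920)

1520 273
4620799 829920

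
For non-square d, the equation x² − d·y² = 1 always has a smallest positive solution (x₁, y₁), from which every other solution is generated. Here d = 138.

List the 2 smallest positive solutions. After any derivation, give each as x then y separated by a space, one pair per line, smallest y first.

47 4
4417 376

[11; 1,2,1,22] for √138; ℓ=4 ⇒ convergent index 3
i=0: a=11 ⇒ p=11, q=1
i=1: a=1 ⇒ p=12, q=1
i=2: a=2 ⇒ p=35, q=3
i=3: a=1 ⇒ p=47, q=4
→ (47, 4).  Check: 47²=2209, 138·4²=2208, difference 1.
(47+4√138)^2 = 4417 + 376√138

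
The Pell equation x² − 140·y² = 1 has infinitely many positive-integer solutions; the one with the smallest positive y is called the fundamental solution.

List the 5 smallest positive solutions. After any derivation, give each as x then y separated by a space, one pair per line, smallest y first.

71 6
10081 852
1431431 120978
203253121 17178024
28860511751 2439158430

√140 → a₀=11, period (1,4,1,22); ℓ=4 even so k=3
k=0  a_k=11  p_k/q_k = 11/1
k=1  a_k=1  p_k/q_k = 12/1
k=2  a_k=4  p_k/q_k = 59/5
k=3  a_k=1  p_k/q_k = 71/6
(x₁, y₁) = (71, 6);  71² − 140·6² = 1 ✓
n=2: (71,6)∘(71,6) = (71·71+140·6·6, 71·6+6·71) = (10081,852)
n=3: (10081,852)∘(71,6) = (71·10081+140·6·852, 71·852+6·10081) = (1431431,120978)
n=4: (1431431,120978)∘(71,6) = (71·1431431+140·6·120978, 71·120978+6·1431431) = (203253121,17178024)
n=5: (203253121,17178024)∘(71,6) = (71·203253121+140·6·17178024, 71·17178024+6·203253121) = (28860511751,2439158430)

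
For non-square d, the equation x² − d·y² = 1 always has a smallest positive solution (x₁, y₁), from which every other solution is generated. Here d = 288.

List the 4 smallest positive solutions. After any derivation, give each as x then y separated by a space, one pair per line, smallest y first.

17 1
577 34
19601 1155
665857 39236

√288 → a₀=16, period (1,32); ℓ=2 even so k=1
step 0: (16, 1)  from 16·(1,0) + (0,1)
step 1: (17, 1)  from 1·(16,1) + (1,0)
(x₁, y₁) = (17, 1);  17² − 288·1² = 1 ✓
n=2: (17,1)∘(17,1) = (17·17+288·1·1, 17·1+1·17) = (577,34)
n=3: (577,34)∘(17,1) = (17·577+288·1·34, 17·34+1·577) = (19601,1155)
n=4: (19601,1155)∘(17,1) = (17·19601+288·1·1155, 17·1155+1·19601) = (665857,39236)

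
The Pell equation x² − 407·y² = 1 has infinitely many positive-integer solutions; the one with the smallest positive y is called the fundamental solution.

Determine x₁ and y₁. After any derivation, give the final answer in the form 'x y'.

√407 → a₀=20, period (5,1,2,1,5,40); ℓ=6 even so k=5
a_0=20:  p_0=20·1+0=20,  q_0=20·0+1=1
…
a_4=1:  p_4=1·343+121=464,  q_4=1·17+6=23
a_5=5:  p_5=5·464+343=2663,  q_5=5·23+17=132
fundamental: x₁=2663, y₁=132  (since 7091569 − 407·17424 = 1)

2663 132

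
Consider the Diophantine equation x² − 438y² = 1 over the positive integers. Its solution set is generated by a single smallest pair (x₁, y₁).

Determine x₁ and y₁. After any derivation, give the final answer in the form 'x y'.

d=438: √d = [20; 1,12,1,40] (ℓ=4, even), read p_3/q_3
step 0: (20, 1)  from 20·(1,0) + (0,1)
step 1: (21, 1)  from 1·(20,1) + (1,0)
step 2: (272, 13)  from 12·(21,1) + (20,1)
step 3: (293, 14)  from 1·(272,13) + (21,1)
fundamental: x₁=293, y₁=14  (since 85849 − 438·196 = 1)

293 14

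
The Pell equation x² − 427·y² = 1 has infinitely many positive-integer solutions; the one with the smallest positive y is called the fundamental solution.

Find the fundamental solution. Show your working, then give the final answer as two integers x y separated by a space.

62 3

d=427: √d = [20; 1,1,1,40] (ℓ=4, even), read p_3/q_3
k=0  a_k=20  p_k/q_k = 20/1
…
k=2  a_k=1  p_k/q_k = 41/2
k=3  a_k=1  p_k/q_k = 62/3
(x₁, y₁) = (62, 3);  62² − 427·3² = 1 ✓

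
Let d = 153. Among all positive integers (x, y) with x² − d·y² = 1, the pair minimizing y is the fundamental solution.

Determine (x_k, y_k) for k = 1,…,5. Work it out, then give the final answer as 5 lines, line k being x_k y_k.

2177 176
9478657 766304
41270070401 3336487440
179689877047297 14527065547456
782369683393860737 63250840057135984

d=153: √d = [12; 2,1,2,2,2,1,2,24] (ℓ=8, even), read p_7/q_7
k=0  a_k=12  p_k/q_k = 12/1
…
k=3  a_k=2  p_k/q_k = 99/8
k=4  a_k=2  p_k/q_k = 235/19
…
k=6  a_k=1  p_k/q_k = 804/65
k=7  a_k=2  p_k/q_k = 2177/176
fundamental: x₁=2177, y₁=176  (since 4739329 − 153·30976 = 1)
(2177+176√153)^2 = 9478657 + 766304√153
(2177+176√153)^3 = 41270070401 + 3336487440√153
(2177+176√153)^4 = 179689877047297 + 14527065547456√153
(2177+176√153)^5 = 782369683393860737 + 63250840057135984√153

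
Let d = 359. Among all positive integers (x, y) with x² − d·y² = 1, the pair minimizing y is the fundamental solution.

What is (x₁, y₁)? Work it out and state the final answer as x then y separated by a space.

360 19

d=359: √d = [18; 1,17,1,36] (ℓ=4, even), read p_3/q_3
k=0  a_k=18  p_k/q_k = 18/1
k=1  a_k=1  p_k/q_k = 19/1
k=2  a_k=17  p_k/q_k = 341/18
k=3  a_k=1  p_k/q_k = 360/19
fundamental: x₁=360, y₁=19  (since 129600 − 359·361 = 1)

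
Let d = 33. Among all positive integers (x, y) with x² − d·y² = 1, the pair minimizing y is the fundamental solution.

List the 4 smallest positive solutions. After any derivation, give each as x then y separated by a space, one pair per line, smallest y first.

d=33: √d = [5; 1,2,1,10] (ℓ=4, even), read p_3/q_3
i=0: a=5 ⇒ p=5, q=1
…
i=2: a=2 ⇒ p=17, q=3
i=3: a=1 ⇒ p=23, q=4
→ (23, 4).  Check: 23²=529, 33·4²=528, difference 1.
k=2:  x_2 = 23·23+33·4·4 = 1057,  y_2 = 23·4+4·23 = 184
k=3:  x_3 = 23·1057+33·4·184 = 48599,  y_3 = 23·184+4·1057 = 8460
k=4:  x_4 = 23·48599+33·4·8460 = 2234497,  y_4 = 23·8460+4·48599 = 388976

23 4
1057 184
48599 8460
2234497 388976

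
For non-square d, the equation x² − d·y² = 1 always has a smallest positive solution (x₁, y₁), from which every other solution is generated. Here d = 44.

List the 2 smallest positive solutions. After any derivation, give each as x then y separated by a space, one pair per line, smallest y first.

√44 → a₀=6, period (1,1,1,2,1,1,1,12); ℓ=8 even so k=7
a_0=6:  p_0=6·1+0=6,  q_0=6·0+1=1
…
a_5=1:  p_5=1·53+20=73,  q_5=1·8+3=11
a_6=1:  p_6=1·73+53=126,  q_6=1·11+8=19
a_7=1:  p_7=1·126+73=199,  q_7=1·19+11=30
(x₁, y₁) = (199, 30);  199² − 44·30² = 1 ✓
n=2: (199,30)∘(199,30) = (199·199+44·30·30, 199·30+30·199) = (79201,11940)

199 30
79201 11940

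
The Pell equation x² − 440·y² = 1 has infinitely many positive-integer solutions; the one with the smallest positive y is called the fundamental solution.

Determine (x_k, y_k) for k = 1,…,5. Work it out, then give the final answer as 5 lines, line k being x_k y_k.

21 1
881 42
36981 1763
1552321 74004
65160501 3106405

d=440: √d = [20; 1,40] (ℓ=2, even), read p_1/q_1
step 0: (20, 1)  from 20·(1,0) + (0,1)
step 1: (21, 1)  from 1·(20,1) + (1,0)
fundamental: x₁=21, y₁=1  (since 441 − 440·1 = 1)
k=2:  x_2 = 21·21+440·1·1 = 881,  y_2 = 21·1+1·21 = 42
k=3:  x_3 = 21·881+440·1·42 = 36981,  y_3 = 21·42+1·881 = 1763
k=4:  x_4 = 21·36981+440·1·1763 = 1552321,  y_4 = 21·1763+1·36981 = 74004
k=5:  x_5 = 21·1552321+440·1·74004 = 65160501,  y_5 = 21·74004+1·1552321 = 3106405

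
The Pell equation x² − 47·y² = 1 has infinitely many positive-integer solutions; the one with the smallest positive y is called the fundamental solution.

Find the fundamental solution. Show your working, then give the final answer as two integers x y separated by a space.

√47 → a₀=6, period (1,5,1,12); ℓ=4 even so k=3
k=0  a_k=6  p_k/q_k = 6/1
k=1  a_k=1  p_k/q_k = 7/1
k=2  a_k=5  p_k/q_k = 41/6
k=3  a_k=1  p_k/q_k = 48/7
→ (48, 7).  Check: 48²=2304, 47·7²=2303, difference 1.

48 7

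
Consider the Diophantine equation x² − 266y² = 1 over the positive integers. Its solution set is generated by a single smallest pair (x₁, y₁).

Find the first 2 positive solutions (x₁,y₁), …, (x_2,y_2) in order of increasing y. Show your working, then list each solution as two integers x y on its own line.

685 42
938449 57540

√266 = [16; 3,4,3,32, …], period ℓ=4 (even) → k=3
i=0: a=16 ⇒ p=16, q=1
…
i=2: a=4 ⇒ p=212, q=13
i=3: a=3 ⇒ p=685, q=42
fundamental: x₁=685, y₁=42  (since 469225 − 266·1764 = 1)
k=2:  x_2 = 685·685+266·42·42 = 938449,  y_2 = 685·42+42·685 = 57540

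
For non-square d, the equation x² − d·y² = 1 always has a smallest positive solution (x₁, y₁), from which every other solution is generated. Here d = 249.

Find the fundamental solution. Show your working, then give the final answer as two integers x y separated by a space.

8553815 542076

d=249: √d = [15; 1,3,1,1,5,…,3,1,30] (ℓ=16, even), read p_15/q_15
a_0=15:  p_0=15·1+0=15,  q_0=15·0+1=1
…
a_2=3:  p_2=3·16+15=63,  q_2=3·1+1=4
a_3=1:  p_3=1·63+16=79,  q_3=1·4+1=5
a_4=1:  p_4=1·79+63=142,  q_4=1·5+4=9
a_5=5:  p_5=5·142+79=789,  q_5=5·9+5=50
a_6=1:  p_6=1·789+142=931,  q_6=1·50+9=59
a_7=3:  p_7=3·931+789=3582,  q_7=3·59+50=227
a_8=10:  p_8=10·3582+931=36751,  q_8=10·227+59=2329
a_9=3:  p_9=3·36751+3582=113835,  q_9=3·2329+227=7214
a_10=1:  p_10=1·113835+36751=150586,  q_10=1·7214+2329=9543
a_11=5:  p_11=5·150586+113835=866765,  q_11=5·9543+7214=54929
…
a_13=1:  p_13=1·1017351+866765=1884116,  q_13=1·64472+54929=119401
a_14=3:  p_14=3·1884116+1017351=6669699,  q_14=3·119401+64472=422675
a_15=1:  p_15=1·6669699+1884116=8553815,  q_15=1·422675+119401=542076
fundamental: x₁=8553815, y₁=542076  (since 73167751054225 − 249·293846389776 = 1)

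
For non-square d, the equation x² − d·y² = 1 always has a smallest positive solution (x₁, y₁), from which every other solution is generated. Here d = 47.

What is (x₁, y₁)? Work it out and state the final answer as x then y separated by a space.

[6; 1,5,1,12] for √47; ℓ=4 ⇒ convergent index 3
a_0=6:  p_0=6·1+0=6,  q_0=6·0+1=1
a_1=1:  p_1=1·6+1=7,  q_1=1·1+0=1
a_2=5:  p_2=5·7+6=41,  q_2=5·1+1=6
a_3=1:  p_3=1·41+7=48,  q_3=1·6+1=7
(x₁, y₁) = (48, 7);  48² − 47·7² = 1 ✓

48 7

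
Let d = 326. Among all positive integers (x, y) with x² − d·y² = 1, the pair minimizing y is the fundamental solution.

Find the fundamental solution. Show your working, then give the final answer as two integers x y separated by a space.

√326 → a₀=18, period (18,36); ℓ=2 even so k=1
a_0=18:  p_0=18·1+0=18,  q_0=18·0+1=1
a_1=18:  p_1=18·18+1=325,  q_1=18·1+0=18
fundamental: x₁=325, y₁=18  (since 105625 − 326·324 = 1)

325 18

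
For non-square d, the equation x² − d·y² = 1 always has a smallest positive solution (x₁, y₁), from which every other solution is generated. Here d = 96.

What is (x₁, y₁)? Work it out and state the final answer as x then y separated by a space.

49 5

[9; 1,3,1,18] for √96; ℓ=4 ⇒ convergent index 3
step 0: (9, 1)  from 9·(1,0) + (0,1)
…
step 2: (39, 4)  from 3·(10,1) + (9,1)
step 3: (49, 5)  from 1·(39,4) + (10,1)
→ (49, 5).  Check: 49²=2401, 96·5²=2400, difference 1.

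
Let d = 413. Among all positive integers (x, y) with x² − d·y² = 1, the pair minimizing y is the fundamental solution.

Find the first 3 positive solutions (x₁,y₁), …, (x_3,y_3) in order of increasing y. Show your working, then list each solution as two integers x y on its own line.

√413 → a₀=20, period (3,9,1,4,1,9,3,40); ℓ=8 even so k=7
k=0  a_k=20  p_k/q_k = 20/1
…
k=5  a_k=1  p_k/q_k = 3719/183
k=6  a_k=9  p_k/q_k = 36560/1799
k=7  a_k=3  p_k/q_k = 113399/5580
(x₁, y₁) = (113399, 5580);  113399² − 413·5580² = 1 ✓
(x_2, y_2) = (113399·113399 + 413·5580·5580, 113399·5580 + 5580·113399) = (25718666401, 1265532840)
(x_3, y_3) = (113399·25718666401 + 413·5580·1265532840, 113399·1265532840 + 5580·25718666401) = (5832942102300599, 287020317040740)

113399 5580
25718666401 1265532840
5832942102300599 287020317040740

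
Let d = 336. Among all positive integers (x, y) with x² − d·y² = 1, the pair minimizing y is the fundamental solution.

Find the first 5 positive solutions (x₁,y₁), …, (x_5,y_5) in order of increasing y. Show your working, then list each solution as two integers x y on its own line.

55 3
6049 330
665335 36297
73180801 3992340
8049222775 439121103

√336 → a₀=18, period (3,36); ℓ=2 even so k=1
a_0=18:  p_0=18·1+0=18,  q_0=18·0+1=1
a_1=3:  p_1=3·18+1=55,  q_1=3·1+0=3
→ (55, 3).  Check: 55²=3025, 336·3²=3024, difference 1.
n=2: (55,3)∘(55,3) = (55·55+336·3·3, 55·3+3·55) = (6049,330)
n=3: (6049,330)∘(55,3) = (55·6049+336·3·330, 55·330+3·6049) = (665335,36297)
n=4: (665335,36297)∘(55,3) = (55·665335+336·3·36297, 55·36297+3·665335) = (73180801,3992340)
n=5: (73180801,3992340)∘(55,3) = (55·73180801+336·3·3992340, 55·3992340+3·73180801) = (8049222775,439121103)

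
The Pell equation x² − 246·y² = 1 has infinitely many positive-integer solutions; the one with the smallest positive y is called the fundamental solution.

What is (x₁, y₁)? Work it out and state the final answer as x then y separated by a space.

88805 5662

√246 = [15; 1,2,5,1,14,1,5,2,1,30, …], period ℓ=10 (even) → k=9
k=0  a_k=15  p_k/q_k = 15/1
k=1  a_k=1  p_k/q_k = 16/1
…
k=4  a_k=1  p_k/q_k = 298/19
k=5  a_k=14  p_k/q_k = 4423/282
k=6  a_k=1  p_k/q_k = 4721/301
k=7  a_k=5  p_k/q_k = 28028/1787
k=8  a_k=2  p_k/q_k = 60777/3875
k=9  a_k=1  p_k/q_k = 88805/5662
(x₁, y₁) = (88805, 5662);  88805² − 246·5662² = 1 ✓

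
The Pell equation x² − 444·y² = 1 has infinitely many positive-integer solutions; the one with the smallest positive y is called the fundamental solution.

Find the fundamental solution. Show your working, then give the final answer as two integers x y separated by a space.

d=444: √d = [21; 14,42] (ℓ=2, even), read p_1/q_1
k=0  a_k=21  p_k/q_k = 21/1
k=1  a_k=14  p_k/q_k = 295/14
fundamental: x₁=295, y₁=14  (since 87025 − 444·196 = 1)

295 14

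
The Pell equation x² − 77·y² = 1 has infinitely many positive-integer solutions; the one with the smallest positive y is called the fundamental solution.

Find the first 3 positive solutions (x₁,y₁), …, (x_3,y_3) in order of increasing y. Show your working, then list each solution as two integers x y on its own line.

[8; 1,3,2,3,1,16] for √77; ℓ=6 ⇒ convergent index 5
i=0: a=8 ⇒ p=8, q=1
i=1: a=1 ⇒ p=9, q=1
…
i=3: a=2 ⇒ p=79, q=9
i=4: a=3 ⇒ p=272, q=31
i=5: a=1 ⇒ p=351, q=40
→ (351, 40).  Check: 351²=123201, 77·40²=123200, difference 1.
k=2:  x_2 = 351·351+77·40·40 = 246401,  y_2 = 351·40+40·351 = 28080
k=3:  x_3 = 351·246401+77·40·28080 = 172973151,  y_3 = 351·28080+40·246401 = 19712120

351 40
246401 28080
172973151 19712120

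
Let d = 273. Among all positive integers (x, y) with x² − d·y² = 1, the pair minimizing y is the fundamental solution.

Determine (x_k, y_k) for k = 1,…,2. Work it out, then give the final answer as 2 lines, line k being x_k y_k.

√273 = [16; 1,1,10,1,1,32, …], period ℓ=6 (even) → k=5
a_0=16:  p_0=16·1+0=16,  q_0=16·0+1=1
a_1=1:  p_1=1·16+1=17,  q_1=1·1+0=1
a_2=1:  p_2=1·17+16=33,  q_2=1·1+1=2
…
a_4=1:  p_4=1·347+33=380,  q_4=1·21+2=23
a_5=1:  p_5=1·380+347=727,  q_5=1·23+21=44
→ (727, 44).  Check: 727²=528529, 273·44²=528528, difference 1.
(727+44√273)^2 = 1057057 + 63976√273

727 44
1057057 63976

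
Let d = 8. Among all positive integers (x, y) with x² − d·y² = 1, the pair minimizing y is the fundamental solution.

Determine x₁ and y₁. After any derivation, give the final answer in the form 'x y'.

3 1

√8 → a₀=2, period (1,4); ℓ=2 even so k=1
k=0  a_k=2  p_k/q_k = 2/1
k=1  a_k=1  p_k/q_k = 3/1
→ (3, 1).  Check: 3²=9, 8·1²=8, difference 1.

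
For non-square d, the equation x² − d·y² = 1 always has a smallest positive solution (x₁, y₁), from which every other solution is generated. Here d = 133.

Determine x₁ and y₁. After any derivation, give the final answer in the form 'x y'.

2588599 224460

[11; 1,1,7,5,1,…,1,1,22] for √133; ℓ=16 ⇒ convergent index 15
a_0=11:  p_0=11·1+0=11,  q_0=11·0+1=1
a_1=1:  p_1=1·11+1=12,  q_1=1·1+0=1
…
a_6=1:  p_6=1·1061+888=1949,  q_6=1·92+77=169
…
a_14=1:  p_14=1·1210008+168583=1378591,  q_14=1·104921+14618=119539
a_15=1:  p_15=1·1378591+1210008=2588599,  q_15=1·119539+104921=224460
(x₁, y₁) = (2588599, 224460);  2588599² − 133·224460² = 1 ✓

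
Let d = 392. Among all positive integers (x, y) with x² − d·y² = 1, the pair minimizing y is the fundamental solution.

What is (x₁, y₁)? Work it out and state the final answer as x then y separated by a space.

99 5

d=392: √d = [19; 1,3,1,38] (ℓ=4, even), read p_3/q_3
i=0: a=19 ⇒ p=19, q=1
…
i=2: a=3 ⇒ p=79, q=4
i=3: a=1 ⇒ p=99, q=5
(x₁, y₁) = (99, 5);  99² − 392·5² = 1 ✓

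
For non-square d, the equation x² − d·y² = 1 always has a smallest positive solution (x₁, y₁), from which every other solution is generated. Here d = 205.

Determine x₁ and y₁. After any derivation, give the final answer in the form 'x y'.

39689 2772

√205 = [14; 3,6,1,4,1,6,3,28, …], period ℓ=8 (even) → k=7
a_0=14:  p_0=14·1+0=14,  q_0=14·0+1=1
a_1=3:  p_1=3·14+1=43,  q_1=3·1+0=3
…
a_4=4:  p_4=4·315+272=1532,  q_4=4·22+19=107
a_5=1:  p_5=1·1532+315=1847,  q_5=1·107+22=129
a_6=6:  p_6=6·1847+1532=12614,  q_6=6·129+107=881
a_7=3:  p_7=3·12614+1847=39689,  q_7=3·881+129=2772
(x₁, y₁) = (39689, 2772);  39689² − 205·2772² = 1 ✓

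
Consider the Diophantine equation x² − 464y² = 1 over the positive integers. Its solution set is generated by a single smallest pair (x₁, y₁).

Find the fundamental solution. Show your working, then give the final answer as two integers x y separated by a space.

9801 455

√464 = [21; 1,1,5,1,1,1,5,1,1,42, …], period ℓ=10 (even) → k=9
step 0: (21, 1)  from 21·(1,0) + (0,1)
…
step 3: (237, 11)  from 5·(43,2) + (22,1)
step 4: (280, 13)  from 1·(237,11) + (43,2)
step 5: (517, 24)  from 1·(280,13) + (237,11)
…
step 8: (5299, 246)  from 1·(4502,209) + (797,37)
step 9: (9801, 455)  from 1·(5299,246) + (4502,209)
(x₁, y₁) = (9801, 455);  9801² − 464·455² = 1 ✓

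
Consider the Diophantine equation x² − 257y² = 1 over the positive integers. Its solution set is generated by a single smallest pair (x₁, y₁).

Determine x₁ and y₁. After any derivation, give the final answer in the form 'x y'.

513 32

[16; 32] for √257; ℓ=1 ⇒ convergent index 1
i=0: a=16 ⇒ p=16, q=1
i=1: a=32 ⇒ p=513, q=32
(x₁, y₁) = (513, 32);  513² − 257·32² = 1 ✓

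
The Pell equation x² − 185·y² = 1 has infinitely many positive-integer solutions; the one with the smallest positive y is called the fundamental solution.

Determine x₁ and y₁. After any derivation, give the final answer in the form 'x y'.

9249 680

√185 = [13; 1,1,1,1,26, …], period ℓ=5 (odd) → k=9
step 0: (13, 1)  from 13·(1,0) + (0,1)
…
step 2: (27, 2)  from 1·(14,1) + (13,1)
step 3: (41, 3)  from 1·(27,2) + (14,1)
step 4: (68, 5)  from 1·(41,3) + (27,2)
step 5: (1809, 133)  from 26·(68,5) + (41,3)
step 6: (1877, 138)  from 1·(1809,133) + (68,5)
step 7: (3686, 271)  from 1·(1877,138) + (1809,133)
step 8: (5563, 409)  from 1·(3686,271) + (1877,138)
step 9: (9249, 680)  from 1·(5563,409) + (3686,271)
(x₁, y₁) = (9249, 680);  9249² − 185·680² = 1 ✓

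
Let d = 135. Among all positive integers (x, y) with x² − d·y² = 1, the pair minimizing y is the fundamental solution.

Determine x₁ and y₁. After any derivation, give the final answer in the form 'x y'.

[11; 1,1,1,1,1,1,1,22] for √135; ℓ=8 ⇒ convergent index 7
a_0=11:  p_0=11·1+0=11,  q_0=11·0+1=1
a_1=1:  p_1=1·11+1=12,  q_1=1·1+0=1
a_2=1:  p_2=1·12+11=23,  q_2=1·1+1=2
a_3=1:  p_3=1·23+12=35,  q_3=1·2+1=3
a_4=1:  p_4=1·35+23=58,  q_4=1·3+2=5
a_5=1:  p_5=1·58+35=93,  q_5=1·5+3=8
a_6=1:  p_6=1·93+58=151,  q_6=1·8+5=13
a_7=1:  p_7=1·151+93=244,  q_7=1·13+8=21
(x₁, y₁) = (244, 21);  244² − 135·21² = 1 ✓

244 21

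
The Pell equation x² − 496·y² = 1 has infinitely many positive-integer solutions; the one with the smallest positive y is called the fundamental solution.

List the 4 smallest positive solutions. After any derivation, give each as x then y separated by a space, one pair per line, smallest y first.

√496 → a₀=22, period (3,1,2,4,1,…,1,3,44); ℓ=16 even so k=15
i=0: a=22 ⇒ p=22, q=1
…
i=3: a=2 ⇒ p=245, q=11
i=4: a=4 ⇒ p=1069, q=48
i=5: a=1 ⇒ p=1314, q=59
…
i=7: a=2 ⇒ p=6080, q=273
…
i=9: a=2 ⇒ p=35166, q=1579
i=10: a=1 ⇒ p=49709, q=2232
i=11: a=1 ⇒ p=84875, q=3811
i=12: a=4 ⇒ p=389209, q=17476
i=13: a=2 ⇒ p=863293, q=38763
i=14: a=1 ⇒ p=1252502, q=56239
i=15: a=3 ⇒ p=4620799, q=207480
→ (4620799, 207480).  Check: 4620799²=21351783398401, 496·207480²=21351783398400, difference 1.
n=2: (4620799,207480)∘(4620799,207480) = (4620799·4620799+496·207480·207480, 4620799·207480+207480·4620799) = (42703566796801,1917446753040)
n=3: (42703566796801,1917446753040)∘(4620799,207480) = (4620799·42703566796801+496·207480·1917446753040, 4620799·1917446753040+207480·42703566796801) = (394649197502177907199,17720272078000750440)
n=4: (394649197502177907199,17720272078000750440)∘(4620799,207480) = (4620799·394649197502177907199+496·207480·17720272078000750440, 4620799·17720272078000750440+207480·394649197502177907199) = (3647189234337689639247667201,163763630995505661818050080)

4620799 207480
42703566796801 1917446753040
394649197502177907199 17720272078000750440
3647189234337689639247667201 163763630995505661818050080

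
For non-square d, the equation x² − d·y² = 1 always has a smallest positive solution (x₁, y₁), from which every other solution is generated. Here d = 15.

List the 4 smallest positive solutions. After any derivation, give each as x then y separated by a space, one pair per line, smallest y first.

4 1
31 8
244 63
1921 496

[3; 1,6] for √15; ℓ=2 ⇒ convergent index 1
a_0=3:  p_0=3·1+0=3,  q_0=3·0+1=1
a_1=1:  p_1=1·3+1=4,  q_1=1·1+0=1
→ (4, 1).  Check: 4²=16, 15·1²=15, difference 1.
(4+1√15)^2 = 31 + 8√15
(4+1√15)^3 = 244 + 63√15
(4+1√15)^4 = 1921 + 496√15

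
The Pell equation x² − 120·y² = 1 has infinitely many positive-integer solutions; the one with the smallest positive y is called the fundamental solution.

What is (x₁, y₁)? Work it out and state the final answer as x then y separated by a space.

11 1

√120 → a₀=10, period (1,20); ℓ=2 even so k=1
step 0: (10, 1)  from 10·(1,0) + (0,1)
step 1: (11, 1)  from 1·(10,1) + (1,0)
→ (11, 1).  Check: 11²=121, 120·1²=120, difference 1.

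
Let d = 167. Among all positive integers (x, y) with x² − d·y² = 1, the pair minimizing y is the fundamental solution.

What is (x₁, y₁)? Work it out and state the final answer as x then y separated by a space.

168 13

d=167: √d = [12; 1,11,1,24] (ℓ=4, even), read p_3/q_3
a_0=12:  p_0=12·1+0=12,  q_0=12·0+1=1
…
a_2=11:  p_2=11·13+12=155,  q_2=11·1+1=12
a_3=1:  p_3=1·155+13=168,  q_3=1·12+1=13
→ (168, 13).  Check: 168²=28224, 167·13²=28223, difference 1.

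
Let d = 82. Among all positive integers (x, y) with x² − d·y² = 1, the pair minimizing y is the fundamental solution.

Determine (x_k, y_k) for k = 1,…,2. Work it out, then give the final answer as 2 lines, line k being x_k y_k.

163 18
53137 5868

√82 → a₀=9, period (18); ℓ=1 odd so k=1
k=0  a_k=9  p_k/q_k = 9/1
k=1  a_k=18  p_k/q_k = 163/18
→ (163, 18).  Check: 163²=26569, 82·18²=26568, difference 1.
n=2: (163,18)∘(163,18) = (163·163+82·18·18, 163·18+18·163) = (53137,5868)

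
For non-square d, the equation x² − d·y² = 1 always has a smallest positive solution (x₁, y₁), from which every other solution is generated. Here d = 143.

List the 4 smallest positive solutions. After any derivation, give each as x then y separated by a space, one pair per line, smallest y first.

12 1
287 24
6876 575
164737 13776

[11; 1,22] for √143; ℓ=2 ⇒ convergent index 1
a_0=11:  p_0=11·1+0=11,  q_0=11·0+1=1
a_1=1:  p_1=1·11+1=12,  q_1=1·1+0=1
(x₁, y₁) = (12, 1);  12² − 143·1² = 1 ✓
k=2:  x_2 = 12·12+143·1·1 = 287,  y_2 = 12·1+1·12 = 24
k=3:  x_3 = 12·287+143·1·24 = 6876,  y_3 = 12·24+1·287 = 575
k=4:  x_4 = 12·6876+143·1·575 = 164737,  y_4 = 12·575+1·6876 = 13776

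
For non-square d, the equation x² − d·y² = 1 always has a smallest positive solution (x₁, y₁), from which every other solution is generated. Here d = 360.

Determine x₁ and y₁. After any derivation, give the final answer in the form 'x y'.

[18; 1,36] for √360; ℓ=2 ⇒ convergent index 1
step 0: (18, 1)  from 18·(1,0) + (0,1)
step 1: (19, 1)  from 1·(18,1) + (1,0)
(x₁, y₁) = (19, 1);  19² − 360·1² = 1 ✓

19 1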